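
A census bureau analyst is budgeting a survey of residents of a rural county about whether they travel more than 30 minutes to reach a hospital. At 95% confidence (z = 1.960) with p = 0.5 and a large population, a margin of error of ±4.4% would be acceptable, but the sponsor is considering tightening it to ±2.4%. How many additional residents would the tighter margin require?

At ±4.4%: n = 1.960² × 0.2500 / 0.044² ≈ 496.07 → 497.
At ±2.4%: n = 1.960² × 0.2500 / 0.024² ≈ 1667.36 → 1668.
Additional respondents: 1668 − 497 = 1171.

1171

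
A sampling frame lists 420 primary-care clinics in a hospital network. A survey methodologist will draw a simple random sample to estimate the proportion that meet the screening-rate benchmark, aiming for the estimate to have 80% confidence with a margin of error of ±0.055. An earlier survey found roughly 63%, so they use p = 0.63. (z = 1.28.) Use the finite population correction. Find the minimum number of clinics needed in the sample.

98

Unadjusted: n₀ = 1.28² × 0.63 × 0.37 / 0.055² ≈ 126.25, so n₀ = 127.
Finite population correction with N = 420: n = n₀ / (1 + (n₀−1)/N) = 127 / (1 + 126/420) = 127 / 1.3000 ≈ 97.69.
Rounding up, n = 98.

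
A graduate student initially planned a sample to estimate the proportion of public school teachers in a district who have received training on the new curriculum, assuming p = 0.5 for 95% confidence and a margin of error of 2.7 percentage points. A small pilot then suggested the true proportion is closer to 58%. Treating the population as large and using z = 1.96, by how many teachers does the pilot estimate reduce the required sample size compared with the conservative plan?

34

Conservative (p = 0.5): n = 1.96² × 0.25 / 0.027² ≈ 1317.42 → 1318.
Using p = 0.58: p(1−p) = 0.2436, so n = 1.96² × 0.2436 / 0.027² ≈ 1283.70 → 1284.
Reduction: 1318 − 1284 = 34.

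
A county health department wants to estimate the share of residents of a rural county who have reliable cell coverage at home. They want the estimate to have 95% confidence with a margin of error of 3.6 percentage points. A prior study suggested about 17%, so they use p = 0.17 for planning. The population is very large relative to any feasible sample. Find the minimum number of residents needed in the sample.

For 95% confidence, z = 1.960.
With p = 0.17, p(1−p) = 0.1411.
n = z²·p(1−p)/E² = 1.960² × 0.1411 / 0.036² = 3.8416 × 0.1411 / 0.001296 ≈ 418.25.
Rounding up gives n = 419.

419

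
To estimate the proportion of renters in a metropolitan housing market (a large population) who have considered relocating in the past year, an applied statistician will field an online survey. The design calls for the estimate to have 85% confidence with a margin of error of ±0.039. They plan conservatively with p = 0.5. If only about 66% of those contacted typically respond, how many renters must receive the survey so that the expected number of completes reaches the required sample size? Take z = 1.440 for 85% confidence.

517

Completed interviews needed: n₀ = 1.440² × 0.2500 / 0.039² ≈ 340.83 → 341.
At a 66% response rate, contacts needed = 341 / 0.66 ≈ 516.67 → 517.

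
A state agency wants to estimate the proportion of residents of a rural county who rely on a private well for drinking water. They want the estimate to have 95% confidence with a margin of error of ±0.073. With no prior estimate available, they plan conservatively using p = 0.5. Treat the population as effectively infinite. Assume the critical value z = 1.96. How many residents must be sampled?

181

With p = 0.5, p(1−p) = 0.25.
n = z²·p(1−p)/E² = 1.96² × 0.2500 / 0.073² = 3.8416 × 0.2500 / 0.005329 ≈ 180.22.
Rounding up gives n = 181.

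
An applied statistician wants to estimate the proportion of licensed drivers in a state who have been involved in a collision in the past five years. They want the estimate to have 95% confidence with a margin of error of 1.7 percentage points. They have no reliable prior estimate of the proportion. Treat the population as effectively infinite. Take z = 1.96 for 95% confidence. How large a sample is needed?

With no prior estimate, use p = 0.5, giving p(1−p) = 0.25.
n = z²·p(1−p)/E² = 1.96² × 0.2500 / 0.017² = 3.8416 × 0.2500 / 0.000289 ≈ 3323.18.
Rounding up gives n = 3324.

3324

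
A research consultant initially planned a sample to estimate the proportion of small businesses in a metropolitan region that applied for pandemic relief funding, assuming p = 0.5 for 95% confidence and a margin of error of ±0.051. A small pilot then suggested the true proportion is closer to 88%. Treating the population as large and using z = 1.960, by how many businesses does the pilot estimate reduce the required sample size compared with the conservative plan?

214

Conservative (p = 0.5): n = 1.960² × 0.25 / 0.051² ≈ 369.24 → 370.
Using p = 0.88: p(1−p) = 0.1056, so n = 1.960² × 0.1056 / 0.051² ≈ 155.97 → 156.
Reduction: 370 − 156 = 214.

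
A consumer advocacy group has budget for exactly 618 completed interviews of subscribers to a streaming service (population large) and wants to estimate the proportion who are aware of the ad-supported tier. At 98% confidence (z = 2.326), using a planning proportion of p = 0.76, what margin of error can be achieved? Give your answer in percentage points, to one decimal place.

4.0

SE(p̂) = √[p(1−p)/n] = √[0.1824/618] = 0.01718.
E = z × SE = 2.326 × 0.01718 = 0.03996, or 4.0 percentage points.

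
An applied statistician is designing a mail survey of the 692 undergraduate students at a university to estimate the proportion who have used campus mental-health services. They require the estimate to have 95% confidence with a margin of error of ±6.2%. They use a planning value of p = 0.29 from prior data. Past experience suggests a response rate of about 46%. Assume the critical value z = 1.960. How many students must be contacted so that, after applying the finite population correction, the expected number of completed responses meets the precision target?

Completed interviews needed (unadjusted): n₀ = 1.960² × 0.2059 / 0.062² ≈ 205.77 → 206.
FPC for N = 692: n = 206 / (1 + 205/692) = 206 / 1.2962 ≈ 158.92 → 159.
At a 46% response rate, contacts needed = 159 / 0.46 ≈ 345.65 → 346.

346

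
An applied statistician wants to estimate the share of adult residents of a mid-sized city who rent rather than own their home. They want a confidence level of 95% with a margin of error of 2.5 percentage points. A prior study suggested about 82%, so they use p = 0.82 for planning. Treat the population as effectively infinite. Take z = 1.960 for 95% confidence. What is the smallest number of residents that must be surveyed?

With p = 0.82, p(1−p) = 0.1476.
n = z²·p(1−p)/E² = 1.960² × 0.1476 / 0.025² = 3.8416 × 0.1476 / 0.000625 ≈ 907.23.
Rounding up gives n = 908.

908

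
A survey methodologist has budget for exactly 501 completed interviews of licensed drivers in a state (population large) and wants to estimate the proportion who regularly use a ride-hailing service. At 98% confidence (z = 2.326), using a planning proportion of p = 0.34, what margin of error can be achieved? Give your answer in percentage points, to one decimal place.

SE(p̂) = √[p(1−p)/n] = √[0.2244/501] = 0.02116.
E = z × SE = 2.326 × 0.02116 = 0.04923, or 4.9 percentage points.

4.9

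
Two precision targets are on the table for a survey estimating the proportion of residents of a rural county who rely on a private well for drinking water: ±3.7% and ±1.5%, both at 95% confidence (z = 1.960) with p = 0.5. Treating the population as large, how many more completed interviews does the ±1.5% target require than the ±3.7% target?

3567

At ±3.7%: n = 1.960² × 0.2500 / 0.037² ≈ 701.53 → 702.
At ±1.5%: n = 1.960² × 0.2500 / 0.015² ≈ 4268.44 → 4269.
Additional respondents: 4269 − 702 = 3567.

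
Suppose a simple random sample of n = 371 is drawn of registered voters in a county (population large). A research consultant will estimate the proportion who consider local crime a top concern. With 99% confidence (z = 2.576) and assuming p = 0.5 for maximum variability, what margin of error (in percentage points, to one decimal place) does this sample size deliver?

6.7

SE(p̂) = √[p(1−p)/n] = √[0.2500/371] = 0.02596.
E = z × SE = 2.576 × 0.02596 = 0.06687, or 6.7 percentage points.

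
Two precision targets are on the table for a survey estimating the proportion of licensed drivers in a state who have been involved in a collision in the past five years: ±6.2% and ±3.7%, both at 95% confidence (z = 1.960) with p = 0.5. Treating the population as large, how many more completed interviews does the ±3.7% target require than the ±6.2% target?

452

At ±6.2%: n = 1.960² × 0.2500 / 0.062² ≈ 249.84 → 250.
At ±3.7%: n = 1.960² × 0.2500 / 0.037² ≈ 701.53 → 702.
Additional respondents: 702 − 250 = 452.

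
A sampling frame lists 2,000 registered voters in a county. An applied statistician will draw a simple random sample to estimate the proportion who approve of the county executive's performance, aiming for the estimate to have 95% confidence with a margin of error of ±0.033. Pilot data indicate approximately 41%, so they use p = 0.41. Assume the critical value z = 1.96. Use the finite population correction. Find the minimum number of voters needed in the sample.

599

Unadjusted: n₀ = 1.96² × 0.41 × 0.59 / 0.033² ≈ 853.34, so n₀ = 854.
Finite population correction with N = 2,000: n = n₀ / (1 + (n₀−1)/N) = 854 / (1 + 853/2000) = 854 / 1.4265 ≈ 598.67.
Rounding up, n = 599.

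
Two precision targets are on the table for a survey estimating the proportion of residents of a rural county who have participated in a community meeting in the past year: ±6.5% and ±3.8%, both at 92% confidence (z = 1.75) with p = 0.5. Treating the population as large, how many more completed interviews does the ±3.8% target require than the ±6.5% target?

349

At ±6.5%: n = 1.75² × 0.2500 / 0.065² ≈ 181.21 → 182.
At ±3.8%: n = 1.75² × 0.2500 / 0.038² ≈ 530.21 → 531.
Additional respondents: 531 − 182 = 349.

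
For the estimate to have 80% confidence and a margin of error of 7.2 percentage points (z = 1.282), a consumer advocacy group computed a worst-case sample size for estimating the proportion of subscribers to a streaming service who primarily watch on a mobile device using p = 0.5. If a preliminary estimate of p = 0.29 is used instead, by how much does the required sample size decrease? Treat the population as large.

Conservative (p = 0.5): n = 1.282² × 0.25 / 0.072² ≈ 79.26 → 80.
Using p = 0.29: p(1−p) = 0.2059, so n = 1.282² × 0.2059 / 0.072² ≈ 65.28 → 66.
Reduction: 80 − 66 = 14.

14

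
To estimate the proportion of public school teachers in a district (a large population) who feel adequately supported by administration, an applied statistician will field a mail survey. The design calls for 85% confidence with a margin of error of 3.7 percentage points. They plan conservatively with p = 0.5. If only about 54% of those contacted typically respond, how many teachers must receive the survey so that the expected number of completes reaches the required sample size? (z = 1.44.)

702

Completed interviews needed: n₀ = 1.44² × 0.2500 / 0.037² ≈ 378.67 → 379.
At a 54% response rate, contacts needed = 379 / 0.54 ≈ 701.85 → 702.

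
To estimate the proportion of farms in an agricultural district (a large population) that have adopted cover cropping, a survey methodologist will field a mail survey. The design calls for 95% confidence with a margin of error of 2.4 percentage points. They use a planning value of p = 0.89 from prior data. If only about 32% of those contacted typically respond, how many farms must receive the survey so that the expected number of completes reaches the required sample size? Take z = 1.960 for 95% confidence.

Completed interviews needed: n₀ = 1.960² × 0.0979 / 0.024² ≈ 652.94 → 653.
At a 32% response rate, contacts needed = 653 / 0.32 ≈ 2040.62 → 2041.

2041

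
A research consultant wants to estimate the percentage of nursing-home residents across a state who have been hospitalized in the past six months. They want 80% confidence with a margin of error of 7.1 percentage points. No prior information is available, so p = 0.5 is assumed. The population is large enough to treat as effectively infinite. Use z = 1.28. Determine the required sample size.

82

With p = 0.5, p(1−p) = 0.25.
n = z²·p(1−p)/E² = 1.28² × 0.2500 / 0.071² = 1.6384 × 0.2500 / 0.005041 ≈ 81.25.
Rounding up gives n = 82.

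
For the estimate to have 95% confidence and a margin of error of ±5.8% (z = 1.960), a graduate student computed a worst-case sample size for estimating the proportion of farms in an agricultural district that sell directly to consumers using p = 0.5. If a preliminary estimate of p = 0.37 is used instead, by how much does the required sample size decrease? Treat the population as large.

19

Conservative (p = 0.5): n = 1.960² × 0.25 / 0.058² ≈ 285.49 → 286.
Using p = 0.37: p(1−p) = 0.2331, so n = 1.960² × 0.2331 / 0.058² ≈ 266.19 → 267.
Reduction: 286 − 267 = 19.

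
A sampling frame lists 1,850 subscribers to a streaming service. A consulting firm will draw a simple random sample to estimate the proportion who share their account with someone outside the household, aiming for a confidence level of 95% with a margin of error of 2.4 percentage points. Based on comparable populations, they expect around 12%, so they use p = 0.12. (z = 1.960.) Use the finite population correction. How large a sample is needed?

511

Unadjusted: n₀ = 1.960² × 0.12 × 0.88 / 0.024² ≈ 704.29, so n₀ = 705.
Finite population correction with N = 1,850: n = n₀ / (1 + (n₀−1)/N) = 705 / (1 + 704/1850) = 705 / 1.3805 ≈ 510.67.
Rounding up, n = 511.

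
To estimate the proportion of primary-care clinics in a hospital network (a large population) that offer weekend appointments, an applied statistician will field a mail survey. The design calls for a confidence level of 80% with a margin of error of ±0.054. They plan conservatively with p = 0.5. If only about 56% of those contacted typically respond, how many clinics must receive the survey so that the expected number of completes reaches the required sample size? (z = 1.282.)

252

Completed interviews needed: n₀ = 1.282² × 0.2500 / 0.054² ≈ 140.91 → 141.
At a 56% response rate, contacts needed = 141 / 0.56 ≈ 251.79 → 252.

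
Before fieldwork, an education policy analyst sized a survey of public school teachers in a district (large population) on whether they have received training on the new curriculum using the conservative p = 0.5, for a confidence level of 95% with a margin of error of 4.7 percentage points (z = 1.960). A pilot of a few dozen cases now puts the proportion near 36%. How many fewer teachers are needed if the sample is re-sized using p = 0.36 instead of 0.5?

34

Conservative (p = 0.5): n = 1.960² × 0.25 / 0.047² ≈ 434.77 → 435.
Using p = 0.36: p(1−p) = 0.2304, so n = 1.960² × 0.2304 / 0.047² ≈ 400.68 → 401.
Reduction: 435 − 401 = 34.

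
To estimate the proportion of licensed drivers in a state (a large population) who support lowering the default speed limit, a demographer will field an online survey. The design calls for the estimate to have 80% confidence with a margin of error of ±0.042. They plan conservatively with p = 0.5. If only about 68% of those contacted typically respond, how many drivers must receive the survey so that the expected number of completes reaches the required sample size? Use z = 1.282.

343

Completed interviews needed: n₀ = 1.282² × 0.2500 / 0.042² ≈ 232.93 → 233.
At a 68% response rate, contacts needed = 233 / 0.68 ≈ 342.65 → 343.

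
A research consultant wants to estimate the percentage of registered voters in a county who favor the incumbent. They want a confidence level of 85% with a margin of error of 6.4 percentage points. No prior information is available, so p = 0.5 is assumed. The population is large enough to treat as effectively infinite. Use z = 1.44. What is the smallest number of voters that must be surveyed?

With p = 0.5, p(1−p) = 0.25.
n = z²·p(1−p)/E² = 1.44² × 0.2500 / 0.064² = 2.0736 × 0.2500 / 0.004096 ≈ 126.56.
Rounding up gives n = 127.

127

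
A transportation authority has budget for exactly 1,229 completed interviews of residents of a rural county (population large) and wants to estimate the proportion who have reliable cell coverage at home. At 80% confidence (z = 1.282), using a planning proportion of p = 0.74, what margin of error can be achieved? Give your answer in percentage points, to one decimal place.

1.6

SE(p̂) = √[p(1−p)/n] = √[0.1924/1229] = 0.01251.
E = z × SE = 1.282 × 0.01251 = 0.01604, or 1.6 percentage points.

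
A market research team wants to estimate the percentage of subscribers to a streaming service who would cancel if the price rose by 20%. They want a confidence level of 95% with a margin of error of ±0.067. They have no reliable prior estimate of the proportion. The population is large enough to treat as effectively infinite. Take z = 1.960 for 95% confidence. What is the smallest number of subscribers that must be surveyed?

214

With no prior estimate, use p = 0.5, giving p(1−p) = 0.25.
n = z²·p(1−p)/E² = 1.960² × 0.2500 / 0.067² = 3.8416 × 0.2500 / 0.004489 ≈ 213.95.
Rounding up gives n = 214.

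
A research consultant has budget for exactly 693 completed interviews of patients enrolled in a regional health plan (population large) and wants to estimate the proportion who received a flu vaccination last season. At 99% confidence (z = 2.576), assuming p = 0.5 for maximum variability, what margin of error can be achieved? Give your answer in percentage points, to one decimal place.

4.9

SE(p̂) = √[p(1−p)/n] = √[0.2500/693] = 0.01899.
E = z × SE = 2.576 × 0.01899 = 0.04893, or 4.9 percentage points.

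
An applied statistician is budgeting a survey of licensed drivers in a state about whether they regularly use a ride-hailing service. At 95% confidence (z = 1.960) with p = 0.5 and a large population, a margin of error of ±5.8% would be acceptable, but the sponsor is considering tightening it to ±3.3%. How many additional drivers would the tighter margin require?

At ±5.8%: n = 1.960² × 0.2500 / 0.058² ≈ 285.49 → 286.
At ±3.3%: n = 1.960² × 0.2500 / 0.033² ≈ 881.91 → 882.
Additional respondents: 882 − 286 = 596.

596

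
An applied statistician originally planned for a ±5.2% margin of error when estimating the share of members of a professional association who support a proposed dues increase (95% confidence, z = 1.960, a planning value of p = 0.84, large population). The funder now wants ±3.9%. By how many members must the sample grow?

149

At ±5.2%: n = 1.960² × 0.1344 / 0.052² ≈ 190.94 → 191.
At ±3.9%: n = 1.960² × 0.1344 / 0.039² ≈ 339.45 → 340.
Additional respondents: 340 − 191 = 149.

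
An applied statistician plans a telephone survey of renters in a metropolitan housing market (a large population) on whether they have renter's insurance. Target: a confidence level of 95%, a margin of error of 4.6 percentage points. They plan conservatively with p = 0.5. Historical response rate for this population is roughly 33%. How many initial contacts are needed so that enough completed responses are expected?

For 95% confidence, z = 1.960.
Completed interviews needed: n₀ = 1.960² × 0.2500 / 0.046² ≈ 453.88 → 454.
At a 33% response rate, contacts needed = 454 / 0.33 ≈ 1375.76 → 1376.

1376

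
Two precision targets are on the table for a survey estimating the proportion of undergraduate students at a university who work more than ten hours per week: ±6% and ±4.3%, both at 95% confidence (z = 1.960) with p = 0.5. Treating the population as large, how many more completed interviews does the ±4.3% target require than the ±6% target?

253

At ±6%: n = 1.960² × 0.2500 / 0.060² ≈ 266.78 → 267.
At ±4.3%: n = 1.960² × 0.2500 / 0.043² ≈ 519.42 → 520.
Additional respondents: 520 − 267 = 253.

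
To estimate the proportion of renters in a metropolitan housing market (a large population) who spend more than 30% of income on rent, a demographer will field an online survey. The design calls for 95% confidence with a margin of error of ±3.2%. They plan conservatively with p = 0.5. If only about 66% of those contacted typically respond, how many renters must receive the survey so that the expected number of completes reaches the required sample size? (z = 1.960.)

Completed interviews needed: n₀ = 1.960² × 0.2500 / 0.032² ≈ 937.89 → 938.
At a 66% response rate, contacts needed = 938 / 0.66 ≈ 1421.21 → 1422.

1422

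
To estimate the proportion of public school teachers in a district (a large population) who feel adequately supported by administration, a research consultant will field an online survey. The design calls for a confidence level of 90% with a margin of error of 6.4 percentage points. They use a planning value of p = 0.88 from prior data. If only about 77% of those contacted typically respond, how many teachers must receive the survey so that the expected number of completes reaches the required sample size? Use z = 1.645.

91

Completed interviews needed: n₀ = 1.645² × 0.1056 / 0.064² ≈ 69.76 → 70.
At a 77% response rate, contacts needed = 70 / 0.77 ≈ 90.91 → 91.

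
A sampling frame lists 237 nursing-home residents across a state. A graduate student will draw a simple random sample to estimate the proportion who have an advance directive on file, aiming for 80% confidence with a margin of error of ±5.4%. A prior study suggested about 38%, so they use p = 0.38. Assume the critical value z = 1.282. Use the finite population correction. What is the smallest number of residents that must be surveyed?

86

Unadjusted: n₀ = 1.282² × 0.38 × 0.62 / 0.054² ≈ 132.79, so n₀ = 133.
Finite population correction with N = 237: n = n₀ / (1 + (n₀−1)/N) = 133 / (1 + 132/237) = 133 / 1.5570 ≈ 85.42.
Rounding up, n = 86.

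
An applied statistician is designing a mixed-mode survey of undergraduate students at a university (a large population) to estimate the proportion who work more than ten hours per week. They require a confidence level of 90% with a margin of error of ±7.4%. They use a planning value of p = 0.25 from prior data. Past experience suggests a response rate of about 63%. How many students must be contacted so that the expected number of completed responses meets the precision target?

148

For 90% confidence, z = 1.645.
Completed interviews needed: n₀ = 1.645² × 0.1875 / 0.074² ≈ 92.66 → 93.
At a 63% response rate, contacts needed = 93 / 0.63 ≈ 147.62 → 148.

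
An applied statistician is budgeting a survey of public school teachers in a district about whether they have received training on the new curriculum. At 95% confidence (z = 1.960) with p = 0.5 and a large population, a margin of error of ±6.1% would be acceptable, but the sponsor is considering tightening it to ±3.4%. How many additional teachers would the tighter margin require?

572

At ±6.1%: n = 1.960² × 0.2500 / 0.061² ≈ 258.10 → 259.
At ±3.4%: n = 1.960² × 0.2500 / 0.034² ≈ 830.80 → 831.
Additional respondents: 831 − 259 = 572.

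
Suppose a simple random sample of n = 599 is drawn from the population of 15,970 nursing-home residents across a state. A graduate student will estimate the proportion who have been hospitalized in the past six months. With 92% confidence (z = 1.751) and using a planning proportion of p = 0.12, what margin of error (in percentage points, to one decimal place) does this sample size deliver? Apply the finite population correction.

Finite-population factor: (N−n)/(N−1) = (15970−599)/(15970−1) = 0.9626.
SE(p̂) = √[p(1−p)/n · (N−n)/(N−1)] = √[0.1056/599 × 0.9626] = 0.01303.
E = z × SE = 1.751 × 0.01303 = 0.02281 ≈ 2.3 percentage points.

2.3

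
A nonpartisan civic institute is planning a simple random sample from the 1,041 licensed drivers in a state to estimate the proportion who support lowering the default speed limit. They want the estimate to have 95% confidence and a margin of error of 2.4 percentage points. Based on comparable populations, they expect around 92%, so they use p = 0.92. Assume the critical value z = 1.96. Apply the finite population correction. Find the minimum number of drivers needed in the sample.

Unadjusted: n₀ = 1.96² × 0.92 × 0.08 / 0.024² ≈ 490.87, so n₀ = 491.
Finite population correction with N = 1,041: n = n₀ / (1 + (n₀−1)/N) = 491 / (1 + 490/1041) = 491 / 1.4707 ≈ 333.85.
Rounding up, n = 334.

334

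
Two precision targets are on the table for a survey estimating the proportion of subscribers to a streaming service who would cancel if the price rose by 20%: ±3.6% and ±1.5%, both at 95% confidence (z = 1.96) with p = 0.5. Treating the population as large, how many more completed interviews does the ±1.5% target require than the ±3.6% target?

3527

At ±3.6%: n = 1.96² × 0.2500 / 0.036² ≈ 741.05 → 742.
At ±1.5%: n = 1.96² × 0.2500 / 0.015² ≈ 4268.44 → 4269.
Additional respondents: 4269 − 742 = 3527.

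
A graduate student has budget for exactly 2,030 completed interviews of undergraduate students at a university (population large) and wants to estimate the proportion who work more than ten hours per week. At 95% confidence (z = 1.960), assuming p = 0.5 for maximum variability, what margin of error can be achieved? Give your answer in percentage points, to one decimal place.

2.2

SE(p̂) = √[p(1−p)/n] = √[0.2500/2030] = 0.01110.
E = z × SE = 1.960 × 0.01110 = 0.02175, or 2.2 percentage points.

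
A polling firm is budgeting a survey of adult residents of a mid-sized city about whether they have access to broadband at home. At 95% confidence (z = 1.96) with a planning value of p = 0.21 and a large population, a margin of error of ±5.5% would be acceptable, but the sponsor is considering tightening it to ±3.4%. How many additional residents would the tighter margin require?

341

At ±5.5%: n = 1.96² × 0.1659 / 0.055² ≈ 210.68 → 211.
At ±3.4%: n = 1.96² × 0.1659 / 0.034² ≈ 551.32 → 552.
Additional respondents: 552 − 211 = 341.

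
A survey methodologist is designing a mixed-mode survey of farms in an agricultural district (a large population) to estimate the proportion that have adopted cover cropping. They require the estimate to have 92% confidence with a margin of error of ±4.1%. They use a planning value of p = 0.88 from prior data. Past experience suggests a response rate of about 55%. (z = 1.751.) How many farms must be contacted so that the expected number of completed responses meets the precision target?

351

Completed interviews needed: n₀ = 1.751² × 0.1056 / 0.041² ≈ 192.61 → 193.
At a 55% response rate, contacts needed = 193 / 0.55 ≈ 350.91 → 351.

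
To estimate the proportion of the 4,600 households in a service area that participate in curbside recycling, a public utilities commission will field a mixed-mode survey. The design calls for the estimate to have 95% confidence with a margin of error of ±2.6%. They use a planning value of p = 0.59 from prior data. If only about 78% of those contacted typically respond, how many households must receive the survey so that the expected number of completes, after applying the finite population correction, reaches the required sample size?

1358

For 95% confidence, z = 1.960.
Completed interviews needed (unadjusted): n₀ = 1.960² × 0.2419 / 0.026² ≈ 1374.68 → 1375.
FPC for N = 4,600: n = 1375 / (1 + 1374/4600) = 1375 / 1.2987 ≈ 1058.75 → 1059.
At a 78% response rate, contacts needed = 1059 / 0.78 ≈ 1357.69 → 1358.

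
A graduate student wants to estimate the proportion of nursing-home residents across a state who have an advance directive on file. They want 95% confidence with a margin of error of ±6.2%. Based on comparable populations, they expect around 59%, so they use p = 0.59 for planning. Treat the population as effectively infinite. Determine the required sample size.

For 95% confidence, z = 1.960.
With p = 0.59, p(1−p) = 0.2419.
n = z²·p(1−p)/E² = 1.960² × 0.2419 / 0.062² = 3.8416 × 0.2419 / 0.003844 ≈ 241.75.
Rounding up gives n = 242.

242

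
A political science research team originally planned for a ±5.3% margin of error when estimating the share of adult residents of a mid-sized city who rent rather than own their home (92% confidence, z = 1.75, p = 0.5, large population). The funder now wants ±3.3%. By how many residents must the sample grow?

431

At ±5.3%: n = 1.75² × 0.2500 / 0.053² ≈ 272.56 → 273.
At ±3.3%: n = 1.75² × 0.2500 / 0.033² ≈ 703.05 → 704.
Additional respondents: 704 − 273 = 431.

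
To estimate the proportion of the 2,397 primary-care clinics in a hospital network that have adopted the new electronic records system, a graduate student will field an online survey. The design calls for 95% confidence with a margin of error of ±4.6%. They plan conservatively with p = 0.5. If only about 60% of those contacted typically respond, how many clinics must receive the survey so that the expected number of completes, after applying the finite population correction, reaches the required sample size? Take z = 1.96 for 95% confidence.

Completed interviews needed (unadjusted): n₀ = 1.96² × 0.2500 / 0.046² ≈ 453.88 → 454.
FPC for N = 2,397: n = 454 / (1 + 453/2397) = 454 / 1.1890 ≈ 381.84 → 382.
At a 60% response rate, contacts needed = 382 / 0.60 ≈ 636.67 → 637.

637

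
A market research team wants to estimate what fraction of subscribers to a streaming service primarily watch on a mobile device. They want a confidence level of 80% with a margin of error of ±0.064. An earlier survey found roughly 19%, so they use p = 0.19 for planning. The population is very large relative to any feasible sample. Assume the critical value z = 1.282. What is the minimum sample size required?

With p = 0.19, p(1−p) = 0.1539.
n = z²·p(1−p)/E² = 1.282² × 0.1539 / 0.064² = 1.6435 × 0.1539 / 0.004096 ≈ 61.75.
Rounding up gives n = 62.

62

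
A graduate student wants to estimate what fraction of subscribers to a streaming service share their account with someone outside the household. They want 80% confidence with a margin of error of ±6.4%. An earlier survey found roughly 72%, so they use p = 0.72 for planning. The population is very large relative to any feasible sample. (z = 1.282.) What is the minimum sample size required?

81

With p = 0.72, p(1−p) = 0.2016.
n = z²·p(1−p)/E² = 1.282² × 0.2016 / 0.064² = 1.6435 × 0.2016 / 0.004096 ≈ 80.89.
Rounding up gives n = 81.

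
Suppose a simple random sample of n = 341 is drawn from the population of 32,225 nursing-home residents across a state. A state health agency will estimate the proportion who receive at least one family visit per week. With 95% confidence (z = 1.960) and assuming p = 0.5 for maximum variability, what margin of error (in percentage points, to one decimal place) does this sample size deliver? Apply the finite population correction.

5.3

Finite-population factor: (N−n)/(N−1) = (32225−341)/(32225−1) = 0.9894.
SE(p̂) = √[p(1−p)/n · (N−n)/(N−1)] = √[0.2500/341 × 0.9894] = 0.02693.
E = z × SE = 1.960 × 0.02693 = 0.05279 ≈ 5.3 percentage points.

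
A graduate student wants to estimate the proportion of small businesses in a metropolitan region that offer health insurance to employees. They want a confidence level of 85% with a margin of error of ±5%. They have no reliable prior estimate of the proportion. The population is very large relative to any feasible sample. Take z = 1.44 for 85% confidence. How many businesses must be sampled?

With no prior estimate, use p = 0.5, giving p(1−p) = 0.25.
n = z²·p(1−p)/E² = 1.44² × 0.2500 / 0.050² = 2.0736 × 0.2500 / 0.002500 ≈ 207.36.
Rounding up gives n = 208.

208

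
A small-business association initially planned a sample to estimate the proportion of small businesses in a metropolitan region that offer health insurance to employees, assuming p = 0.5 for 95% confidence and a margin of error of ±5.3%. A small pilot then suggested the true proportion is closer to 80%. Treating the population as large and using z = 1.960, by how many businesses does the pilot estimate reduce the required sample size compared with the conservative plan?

123

Conservative (p = 0.5): n = 1.960² × 0.25 / 0.053² ≈ 341.90 → 342.
Using p = 0.80: p(1−p) = 0.1600, so n = 1.960² × 0.1600 / 0.053² ≈ 218.82 → 219.
Reduction: 342 − 219 = 123.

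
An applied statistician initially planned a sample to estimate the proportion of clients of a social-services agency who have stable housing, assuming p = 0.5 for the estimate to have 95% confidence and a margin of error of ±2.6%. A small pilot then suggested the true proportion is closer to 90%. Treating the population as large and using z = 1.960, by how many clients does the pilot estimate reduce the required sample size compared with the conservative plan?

Conservative (p = 0.5): n = 1.960² × 0.25 / 0.026² ≈ 1420.71 → 1421.
Using p = 0.90: p(1−p) = 0.0900, so n = 1.960² × 0.0900 / 0.026² ≈ 511.46 → 512.
Reduction: 1421 − 512 = 909.

909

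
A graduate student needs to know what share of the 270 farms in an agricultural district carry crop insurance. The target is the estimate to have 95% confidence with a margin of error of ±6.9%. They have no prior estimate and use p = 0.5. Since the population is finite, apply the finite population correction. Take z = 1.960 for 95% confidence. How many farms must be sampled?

116

Unadjusted: n₀ = 1.960² × 0.50 × 0.50 / 0.069² ≈ 201.72, so n₀ = 202.
Finite population correction with N = 270: n = n₀ / (1 + (n₀−1)/N) = 202 / (1 + 201/270) = 202 / 1.7444 ≈ 115.80.
Rounding up, n = 116.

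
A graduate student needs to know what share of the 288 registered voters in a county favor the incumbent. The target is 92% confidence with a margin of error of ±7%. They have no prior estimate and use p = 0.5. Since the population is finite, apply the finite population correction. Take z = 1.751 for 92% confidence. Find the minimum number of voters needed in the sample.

Unadjusted: n₀ = 1.751² × 0.50 × 0.50 / 0.070² ≈ 156.43, so n₀ = 157.
Finite population correction with N = 288: n = n₀ / (1 + (n₀−1)/N) = 157 / (1 + 156/288) = 157 / 1.5417 ≈ 101.84.
Rounding up, n = 102.

102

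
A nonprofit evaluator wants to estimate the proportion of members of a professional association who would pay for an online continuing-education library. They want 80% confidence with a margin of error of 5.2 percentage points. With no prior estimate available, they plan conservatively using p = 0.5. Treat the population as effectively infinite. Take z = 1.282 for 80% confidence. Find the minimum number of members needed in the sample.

152

With p = 0.5, p(1−p) = 0.25.
n = z²·p(1−p)/E² = 1.282² × 0.2500 / 0.052² = 1.6435 × 0.2500 / 0.002704 ≈ 151.95.
Rounding up gives n = 152.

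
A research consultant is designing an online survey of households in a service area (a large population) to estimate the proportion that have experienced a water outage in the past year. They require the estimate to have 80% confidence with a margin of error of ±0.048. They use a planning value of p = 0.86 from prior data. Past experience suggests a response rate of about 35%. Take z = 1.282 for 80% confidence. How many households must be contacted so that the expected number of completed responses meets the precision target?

Completed interviews needed: n₀ = 1.282² × 0.1204 / 0.048² ≈ 85.89 → 86.
At a 35% response rate, contacts needed = 86 / 0.35 ≈ 245.71 → 246.

246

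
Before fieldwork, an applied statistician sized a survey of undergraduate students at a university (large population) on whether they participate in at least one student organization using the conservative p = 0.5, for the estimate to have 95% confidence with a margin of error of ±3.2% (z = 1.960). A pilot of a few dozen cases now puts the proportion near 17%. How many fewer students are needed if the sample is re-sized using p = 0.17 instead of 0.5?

408

Conservative (p = 0.5): n = 1.960² × 0.25 / 0.032² ≈ 937.89 → 938.
Using p = 0.17: p(1−p) = 0.1411, so n = 1.960² × 0.1411 / 0.032² ≈ 529.35 → 530.
Reduction: 938 − 530 = 408.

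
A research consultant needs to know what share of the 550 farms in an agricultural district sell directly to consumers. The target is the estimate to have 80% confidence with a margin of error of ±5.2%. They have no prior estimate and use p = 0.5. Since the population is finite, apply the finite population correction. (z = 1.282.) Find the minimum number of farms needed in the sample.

120

Unadjusted: n₀ = 1.282² × 0.50 × 0.50 / 0.052² ≈ 151.95, so n₀ = 152.
Finite population correction with N = 550: n = n₀ / (1 + (n₀−1)/N) = 152 / (1 + 151/550) = 152 / 1.2745 ≈ 119.26.
Rounding up, n = 120.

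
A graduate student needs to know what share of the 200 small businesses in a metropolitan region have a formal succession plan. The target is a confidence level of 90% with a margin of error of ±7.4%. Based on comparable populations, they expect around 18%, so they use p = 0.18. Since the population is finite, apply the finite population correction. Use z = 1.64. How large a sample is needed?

Unadjusted: n₀ = 1.64² × 0.18 × 0.82 / 0.074² ≈ 72.50, so n₀ = 73.
Finite population correction with N = 200: n = n₀ / (1 + (n₀−1)/N) = 73 / (1 + 72/200) = 73 / 1.3600 ≈ 53.68.
Rounding up, n = 54.

54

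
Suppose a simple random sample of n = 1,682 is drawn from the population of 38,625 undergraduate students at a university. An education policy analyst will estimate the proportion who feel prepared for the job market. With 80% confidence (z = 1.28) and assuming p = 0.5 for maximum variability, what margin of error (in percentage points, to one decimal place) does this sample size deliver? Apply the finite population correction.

1.5

Finite-population factor: (N−n)/(N−1) = (38625−1682)/(38625−1) = 0.9565.
SE(p̂) = √[p(1−p)/n · (N−n)/(N−1)] = √[0.2500/1682 × 0.9565] = 0.01192.
E = z × SE = 1.28 × 0.01192 = 0.01526 ≈ 1.5 percentage points.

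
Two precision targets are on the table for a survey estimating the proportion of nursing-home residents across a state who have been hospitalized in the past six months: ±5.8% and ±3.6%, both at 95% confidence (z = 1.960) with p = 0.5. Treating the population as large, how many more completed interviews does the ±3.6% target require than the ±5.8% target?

456

At ±5.8%: n = 1.960² × 0.2500 / 0.058² ≈ 285.49 → 286.
At ±3.6%: n = 1.960² × 0.2500 / 0.036² ≈ 741.05 → 742.
Additional respondents: 742 − 286 = 456.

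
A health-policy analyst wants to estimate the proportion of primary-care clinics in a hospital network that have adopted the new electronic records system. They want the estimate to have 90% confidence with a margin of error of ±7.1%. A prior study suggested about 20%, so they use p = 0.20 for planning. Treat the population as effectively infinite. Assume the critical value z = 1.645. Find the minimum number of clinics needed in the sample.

86

With p = 0.20, p(1−p) = 0.1600.
n = z²·p(1−p)/E² = 1.645² × 0.1600 / 0.071² = 2.7060 × 0.1600 / 0.005041 ≈ 85.89.
Rounding up gives n = 86.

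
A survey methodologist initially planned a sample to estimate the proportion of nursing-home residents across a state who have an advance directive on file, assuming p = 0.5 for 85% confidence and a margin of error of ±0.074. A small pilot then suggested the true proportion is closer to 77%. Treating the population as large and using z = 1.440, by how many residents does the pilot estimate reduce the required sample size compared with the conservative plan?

Conservative (p = 0.5): n = 1.440² × 0.25 / 0.074² ≈ 94.67 → 95.
Using p = 0.77: p(1−p) = 0.1771, so n = 1.440² × 0.1771 / 0.074² ≈ 67.06 → 68.
Reduction: 95 − 68 = 27.

27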